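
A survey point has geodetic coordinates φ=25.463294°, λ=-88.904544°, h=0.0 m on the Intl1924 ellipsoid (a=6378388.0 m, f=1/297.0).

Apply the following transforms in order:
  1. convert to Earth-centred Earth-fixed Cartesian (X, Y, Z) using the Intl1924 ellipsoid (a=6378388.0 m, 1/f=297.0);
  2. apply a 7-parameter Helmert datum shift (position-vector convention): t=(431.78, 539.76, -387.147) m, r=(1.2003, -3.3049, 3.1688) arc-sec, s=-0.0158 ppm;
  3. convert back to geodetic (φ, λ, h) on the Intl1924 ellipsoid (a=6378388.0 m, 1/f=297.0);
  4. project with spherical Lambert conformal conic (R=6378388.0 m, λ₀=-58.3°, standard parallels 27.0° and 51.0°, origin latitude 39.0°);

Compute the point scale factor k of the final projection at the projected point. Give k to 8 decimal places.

start: φ=25.463294°, λ=-88.904544°, h=0.000 m
→ ECEF (a=6378388.000, f=1/297.0): X=110166.0122, Y=-5761325.3354, Z=2725536.5746
→ Helmert 7p (PV): X=110642.6302, Y=-5760799.6524, Z=2725117.6233
→ geod (Bowring, a=6378388.000): φ=25.46188375°, λ=-88.89970545°, h=-646.4054 m
→ into lcc (λ₀=-58.3°): φ=25.46188375°, λ−λ₀=-30.59970545°
scale k = 1.00576382

1.00576382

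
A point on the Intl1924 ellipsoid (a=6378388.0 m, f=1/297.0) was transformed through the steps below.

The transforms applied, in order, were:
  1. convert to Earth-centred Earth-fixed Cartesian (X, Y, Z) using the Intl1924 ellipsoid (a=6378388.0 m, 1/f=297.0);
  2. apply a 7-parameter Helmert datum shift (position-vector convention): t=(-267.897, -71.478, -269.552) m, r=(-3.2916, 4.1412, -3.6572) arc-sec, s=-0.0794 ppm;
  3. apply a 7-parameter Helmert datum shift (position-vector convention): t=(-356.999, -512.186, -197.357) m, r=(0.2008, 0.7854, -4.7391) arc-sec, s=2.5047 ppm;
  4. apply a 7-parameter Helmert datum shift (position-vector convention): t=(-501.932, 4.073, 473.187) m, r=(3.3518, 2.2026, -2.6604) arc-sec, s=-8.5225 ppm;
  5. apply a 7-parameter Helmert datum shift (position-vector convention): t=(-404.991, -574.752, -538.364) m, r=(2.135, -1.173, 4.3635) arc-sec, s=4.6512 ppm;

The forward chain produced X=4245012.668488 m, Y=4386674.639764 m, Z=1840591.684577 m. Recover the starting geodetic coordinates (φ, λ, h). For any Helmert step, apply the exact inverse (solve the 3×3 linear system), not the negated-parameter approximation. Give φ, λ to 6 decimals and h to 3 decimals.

start: X=4245012.6685, Y=4386674.6398, Z=1840591.6846 m
→ Helmert⁻¹: X=4245501.1928, Y=4387158.2293, Z=1841051.9311
→ Helmert⁻¹: X=4245963.0701, Y=4387276.2197, Z=1840568.4779
→ Helmert⁻¹: X=4246201.6092, Y=4387876.7675, Z=1840773.1211
→ Helmert⁻¹: X=4246355.0756, Y=4387994.5023, Z=1841198.0980
→ geod (Bowring, a=6378388.000): φ=16.88662600°, λ=45.93980600°, h=1187.0240 m

φ=16.886626°, λ=45.939806°, h=1187.024 m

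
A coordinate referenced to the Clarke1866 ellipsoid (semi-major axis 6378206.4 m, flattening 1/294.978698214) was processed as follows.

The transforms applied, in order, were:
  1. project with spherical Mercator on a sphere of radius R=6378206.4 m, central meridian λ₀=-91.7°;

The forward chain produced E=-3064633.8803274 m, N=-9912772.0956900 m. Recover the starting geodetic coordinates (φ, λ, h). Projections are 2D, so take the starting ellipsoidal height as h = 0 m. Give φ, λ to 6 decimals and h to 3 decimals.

start: E=-3064633.8803, N=-9912772.0957 m
→ merc⁻¹: φ=-66.13053700°, λ=-119.22977500°

φ=-66.130537°, λ=-119.229775°, h=0.000 m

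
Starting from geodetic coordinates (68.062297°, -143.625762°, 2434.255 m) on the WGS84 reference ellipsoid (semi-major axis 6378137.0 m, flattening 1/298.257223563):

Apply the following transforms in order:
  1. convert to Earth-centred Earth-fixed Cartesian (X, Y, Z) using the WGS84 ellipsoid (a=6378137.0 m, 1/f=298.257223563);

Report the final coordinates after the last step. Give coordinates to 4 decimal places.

X=-1924867.2885 m, Y=-1417799.0801 m, Z=5895950.4017 m

start: φ=68.062297°, λ=-143.625762°, h=2434.255 m
→ ECEF (a=6378137.000, f=1/298.257223563): X=-1924867.2885, Y=-1417799.0801, Z=5895950.4017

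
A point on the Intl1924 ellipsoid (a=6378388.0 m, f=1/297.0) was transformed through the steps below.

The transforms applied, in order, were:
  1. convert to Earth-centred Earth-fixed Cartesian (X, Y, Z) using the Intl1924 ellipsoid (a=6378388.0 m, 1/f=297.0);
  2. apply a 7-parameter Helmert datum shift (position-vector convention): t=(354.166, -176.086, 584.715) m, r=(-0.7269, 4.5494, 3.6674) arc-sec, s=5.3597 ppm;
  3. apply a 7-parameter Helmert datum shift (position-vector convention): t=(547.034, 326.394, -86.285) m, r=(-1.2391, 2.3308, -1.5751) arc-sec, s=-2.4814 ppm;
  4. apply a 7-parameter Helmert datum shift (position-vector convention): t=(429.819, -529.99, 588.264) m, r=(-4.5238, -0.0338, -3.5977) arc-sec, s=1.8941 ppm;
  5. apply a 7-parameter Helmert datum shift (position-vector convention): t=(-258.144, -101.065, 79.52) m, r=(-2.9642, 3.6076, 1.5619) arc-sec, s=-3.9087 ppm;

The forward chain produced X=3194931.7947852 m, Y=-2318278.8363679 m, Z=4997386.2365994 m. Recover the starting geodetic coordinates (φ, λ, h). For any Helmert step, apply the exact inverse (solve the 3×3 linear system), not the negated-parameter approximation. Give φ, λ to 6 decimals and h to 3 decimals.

start: X=3194931.7948, Y=-2318278.8364, Z=4997386.2366 m
→ Helmert⁻¹: X=3195097.4688, Y=-2318282.8429, Z=4997348.8167
→ Helmert⁻¹: X=3194702.8450, Y=-2317802.3280, Z=4996699.7308
→ Helmert⁻¹: X=3194124.9748, Y=-2318140.1004, Z=4996820.5827
→ Helmert⁻¹: X=3193602.2783, Y=-2318025.9807, Z=4996271.3590
→ geod (Bowring, a=6378388.000): φ=51.88522500°, λ=-35.97343100°, h=1578.8800 m

φ=51.885225°, λ=-35.973431°, h=1578.880 m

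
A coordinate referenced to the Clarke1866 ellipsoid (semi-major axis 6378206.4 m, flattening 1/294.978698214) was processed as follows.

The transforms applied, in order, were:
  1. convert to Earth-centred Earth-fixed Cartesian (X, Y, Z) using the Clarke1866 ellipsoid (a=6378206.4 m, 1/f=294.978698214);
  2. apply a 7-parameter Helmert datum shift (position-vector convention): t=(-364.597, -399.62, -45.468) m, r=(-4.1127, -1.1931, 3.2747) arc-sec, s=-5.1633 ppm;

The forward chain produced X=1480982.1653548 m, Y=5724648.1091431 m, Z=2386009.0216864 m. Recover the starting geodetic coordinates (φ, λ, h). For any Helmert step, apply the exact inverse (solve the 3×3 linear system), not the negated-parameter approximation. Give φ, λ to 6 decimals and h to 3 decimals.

φ=22.109763°, λ=75.491822°, h=1686.035 m

start: X=1480982.1654, Y=5724648.1091, Z=2386009.0217 m
→ Helmert⁻¹: X=1481459.1047, Y=5725006.1918, Z=2386172.3910
→ geod (Bowring, a=6378206.400): φ=22.10976300°, λ=75.49182200°, h=1686.0350 m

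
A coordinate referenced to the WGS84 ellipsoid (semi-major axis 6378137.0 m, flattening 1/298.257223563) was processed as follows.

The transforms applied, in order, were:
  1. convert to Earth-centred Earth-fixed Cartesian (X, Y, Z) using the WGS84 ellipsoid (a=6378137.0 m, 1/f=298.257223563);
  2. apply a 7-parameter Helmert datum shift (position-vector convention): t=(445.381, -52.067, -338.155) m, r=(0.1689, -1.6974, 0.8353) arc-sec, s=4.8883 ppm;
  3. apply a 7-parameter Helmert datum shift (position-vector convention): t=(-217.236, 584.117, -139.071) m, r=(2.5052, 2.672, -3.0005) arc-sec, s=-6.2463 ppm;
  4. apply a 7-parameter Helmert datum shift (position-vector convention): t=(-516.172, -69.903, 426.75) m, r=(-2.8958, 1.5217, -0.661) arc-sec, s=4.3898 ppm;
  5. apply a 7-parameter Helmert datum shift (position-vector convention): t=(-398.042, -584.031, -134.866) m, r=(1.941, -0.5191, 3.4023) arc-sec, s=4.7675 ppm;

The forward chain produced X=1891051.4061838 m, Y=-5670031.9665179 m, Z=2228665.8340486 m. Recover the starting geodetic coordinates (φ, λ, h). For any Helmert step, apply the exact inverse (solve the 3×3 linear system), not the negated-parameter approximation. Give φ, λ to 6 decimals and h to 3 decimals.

start: X=1891051.4062, Y=-5670031.9665, Z=2228665.8340 m
→ Helmert⁻¹: X=1891352.5238, Y=-5669431.1302, Z=2228838.6651
→ Helmert⁻¹: X=1891862.1197, Y=-5669361.5614, Z=2228336.4964
→ Helmert⁻¹: X=1892144.7842, Y=-5669926.5027, Z=2228582.8628
→ Helmert⁻¹: X=1891685.5372, Y=-5669852.5553, Z=2228899.1979
→ geod (Bowring, a=6378137.000): φ=20.57705600°, λ=-71.54927600°, h=3646.1610 m

φ=20.577056°, λ=-71.549276°, h=3646.161 m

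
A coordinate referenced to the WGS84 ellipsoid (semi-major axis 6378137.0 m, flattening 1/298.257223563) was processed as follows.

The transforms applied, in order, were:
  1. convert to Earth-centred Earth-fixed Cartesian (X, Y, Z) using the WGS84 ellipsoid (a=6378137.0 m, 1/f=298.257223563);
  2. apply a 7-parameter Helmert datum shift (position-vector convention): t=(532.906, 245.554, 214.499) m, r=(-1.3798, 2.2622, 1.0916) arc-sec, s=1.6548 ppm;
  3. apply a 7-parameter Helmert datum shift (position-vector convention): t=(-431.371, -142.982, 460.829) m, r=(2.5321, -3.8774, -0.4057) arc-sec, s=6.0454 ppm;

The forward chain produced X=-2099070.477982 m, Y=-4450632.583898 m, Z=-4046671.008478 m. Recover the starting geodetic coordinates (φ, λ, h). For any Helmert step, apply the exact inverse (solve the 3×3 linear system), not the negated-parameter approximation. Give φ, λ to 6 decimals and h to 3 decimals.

φ=-39.624852°, λ=-115.251139°, h=2013.045 m

start: X=-2099070.4780, Y=-4450632.5839, Z=-4046671.0085 m
→ Helmert⁻¹: X=-2098693.7427, Y=-4450516.5060, Z=-4047013.2851
→ Helmert⁻¹: X=-2099202.3408, Y=-4450716.5113, Z=-4047273.8826
→ geod (Bowring, a=6378137.000): φ=-39.62485200°, λ=-115.25113900°, h=2013.0450 m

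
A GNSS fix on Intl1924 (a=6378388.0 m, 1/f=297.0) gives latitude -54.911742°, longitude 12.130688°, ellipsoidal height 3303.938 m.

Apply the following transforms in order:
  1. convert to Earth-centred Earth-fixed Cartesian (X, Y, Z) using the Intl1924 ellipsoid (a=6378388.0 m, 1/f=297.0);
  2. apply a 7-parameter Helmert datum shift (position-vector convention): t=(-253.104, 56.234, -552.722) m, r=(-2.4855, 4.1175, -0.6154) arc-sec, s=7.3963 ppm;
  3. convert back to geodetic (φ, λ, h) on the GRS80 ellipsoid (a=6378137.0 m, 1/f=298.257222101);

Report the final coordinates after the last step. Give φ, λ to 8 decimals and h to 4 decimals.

start: φ=-54.911742°, λ=12.130688°, h=3303.938 m
→ ECEF (a=6378388.000, f=1/297.0): X=3594618.1973, Y=772633.3873, Z=-5198551.2907
→ Helmert 7p (PV): X=3594290.2101, Y=772621.9679, Z=-5199223.5301
→ geod (Bowring, a=6378137.000): φ=-54.91681187°, λ=12.13158817°, h=3858.2174 m

φ=-54.91681187°, λ=12.13158817°, h=3858.2174 m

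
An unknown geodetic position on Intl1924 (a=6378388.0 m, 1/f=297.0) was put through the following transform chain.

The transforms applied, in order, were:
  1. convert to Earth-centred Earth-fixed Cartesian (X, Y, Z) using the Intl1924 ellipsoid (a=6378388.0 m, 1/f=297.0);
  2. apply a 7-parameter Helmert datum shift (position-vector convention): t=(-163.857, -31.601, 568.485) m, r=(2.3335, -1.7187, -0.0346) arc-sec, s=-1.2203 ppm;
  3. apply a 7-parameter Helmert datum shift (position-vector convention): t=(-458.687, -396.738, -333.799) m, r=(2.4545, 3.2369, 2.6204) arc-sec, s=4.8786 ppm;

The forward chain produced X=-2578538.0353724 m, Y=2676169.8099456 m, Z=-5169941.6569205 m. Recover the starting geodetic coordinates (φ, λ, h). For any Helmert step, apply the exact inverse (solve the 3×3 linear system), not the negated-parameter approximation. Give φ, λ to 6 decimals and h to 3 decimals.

start: X=-2578538.0354, Y=2676169.8099, Z=-5169941.6569 m
→ Helmert⁻¹: X=-2577951.6412, Y=2676524.7229, Z=-5169654.9432
→ Helmert⁻¹: X=-2577834.4599, Y=2676500.6662, Z=-5170238.5372
→ geod (Bowring, a=6378388.000): φ=-54.47675700°, λ=133.92422300°, h=2920.0190 m

φ=-54.476757°, λ=133.924223°, h=2920.019 m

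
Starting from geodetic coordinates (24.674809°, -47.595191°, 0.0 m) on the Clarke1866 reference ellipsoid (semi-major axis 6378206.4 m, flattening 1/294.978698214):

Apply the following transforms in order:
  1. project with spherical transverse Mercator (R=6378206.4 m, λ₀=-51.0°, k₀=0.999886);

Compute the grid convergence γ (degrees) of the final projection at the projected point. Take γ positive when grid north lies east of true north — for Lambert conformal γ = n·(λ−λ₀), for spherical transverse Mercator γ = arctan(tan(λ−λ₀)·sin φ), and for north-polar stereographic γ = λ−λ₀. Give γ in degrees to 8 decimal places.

1.42278042

start: φ=24.674809°, λ=-47.595191°, h=0.000 m
→ into tm (λ₀=-51.0°): φ=24.67480900°, λ−λ₀=3.40480900°
convergence γ = 1.42278042°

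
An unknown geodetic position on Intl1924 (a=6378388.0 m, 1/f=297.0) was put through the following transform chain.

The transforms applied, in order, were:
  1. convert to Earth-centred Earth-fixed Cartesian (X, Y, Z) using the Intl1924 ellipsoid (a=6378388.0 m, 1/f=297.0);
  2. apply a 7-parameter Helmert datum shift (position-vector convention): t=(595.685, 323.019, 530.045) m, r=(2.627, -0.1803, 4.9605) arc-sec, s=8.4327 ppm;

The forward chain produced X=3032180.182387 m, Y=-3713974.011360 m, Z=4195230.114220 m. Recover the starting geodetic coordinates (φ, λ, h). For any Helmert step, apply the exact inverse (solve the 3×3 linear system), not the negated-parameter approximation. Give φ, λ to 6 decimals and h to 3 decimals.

φ=41.375180°, λ=-50.779846°, h=1298.260 m

start: X=3032180.1824, Y=-3713974.0114, Z=4195230.1142 m
→ Helmert⁻¹: X=3031473.2743, Y=-3714285.1895, Z=4194709.3523
→ geod (Bowring, a=6378388.000): φ=41.37518000°, λ=-50.77984600°, h=1298.2600 m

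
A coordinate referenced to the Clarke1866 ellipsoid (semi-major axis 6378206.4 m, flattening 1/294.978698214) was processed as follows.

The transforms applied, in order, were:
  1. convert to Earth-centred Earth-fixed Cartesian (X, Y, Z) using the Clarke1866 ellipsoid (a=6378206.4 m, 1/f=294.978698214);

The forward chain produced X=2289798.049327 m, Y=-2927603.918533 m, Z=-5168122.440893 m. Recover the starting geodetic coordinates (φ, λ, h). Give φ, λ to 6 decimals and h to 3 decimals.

start: X=2289798.0493, Y=-2927603.9185, Z=-5168122.4409 m
→ geod (Bowring, a=6378206.400): φ=-54.46189300°, λ=-51.96959200°, h=1879.4050 m

φ=-54.461893°, λ=-51.969592°, h=1879.405 m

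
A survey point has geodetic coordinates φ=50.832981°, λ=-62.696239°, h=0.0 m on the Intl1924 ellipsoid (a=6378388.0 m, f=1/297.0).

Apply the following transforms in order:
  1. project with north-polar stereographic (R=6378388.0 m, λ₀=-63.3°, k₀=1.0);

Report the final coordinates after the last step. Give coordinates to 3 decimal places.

E=47822.478 m, N=-4538094.946 m

start: φ=50.832981°, λ=-62.696239°, h=0.000 m
→ stereo (R=6378388.0, λ₀=-63.3°): E=47822.4781, N=-4538094.9463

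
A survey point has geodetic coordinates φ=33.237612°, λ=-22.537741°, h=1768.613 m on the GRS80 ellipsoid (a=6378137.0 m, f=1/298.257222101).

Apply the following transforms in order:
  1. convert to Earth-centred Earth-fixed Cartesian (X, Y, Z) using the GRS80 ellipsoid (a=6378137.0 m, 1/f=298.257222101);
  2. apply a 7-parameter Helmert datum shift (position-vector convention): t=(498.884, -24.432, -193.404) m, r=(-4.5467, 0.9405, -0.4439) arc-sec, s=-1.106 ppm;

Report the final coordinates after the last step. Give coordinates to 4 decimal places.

X=4934111.1735 m, Y=-2047331.1869 m, Z=3476824.8616 m

start: φ=33.237612°, λ=-22.537741°, h=1768.613 m
→ ECEF (a=6378137.000, f=1/298.257222101): X=4933606.2982, Y=-2047375.0453, Z=3476999.4765
→ Helmert 7p (PV): X=4934111.1735, Y=-2047331.1869, Z=3476824.8616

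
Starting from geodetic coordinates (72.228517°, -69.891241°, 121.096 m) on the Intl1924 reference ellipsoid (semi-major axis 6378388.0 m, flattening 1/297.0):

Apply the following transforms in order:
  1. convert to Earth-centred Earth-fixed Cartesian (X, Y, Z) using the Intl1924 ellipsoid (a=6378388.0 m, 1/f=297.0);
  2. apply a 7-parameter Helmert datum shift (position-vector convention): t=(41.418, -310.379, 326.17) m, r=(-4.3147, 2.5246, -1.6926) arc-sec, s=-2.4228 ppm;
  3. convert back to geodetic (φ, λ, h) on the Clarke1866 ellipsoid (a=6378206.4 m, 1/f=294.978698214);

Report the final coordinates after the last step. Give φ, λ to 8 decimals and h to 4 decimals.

start: φ=72.228517°, λ=-69.891241°, h=121.096 m
→ ECEF (a=6378388.000, f=1/297.0): X=671385.4865, Y=-1833778.3779, Z=6051776.9222
→ Helmert 7p (PV): X=671484.3012, Y=-1833963.2311, Z=6052118.5718
→ geod (Bowring, a=6378206.400): φ=72.22844577°, λ=-69.89038325°, h=824.2455 m

φ=72.22844577°, λ=-69.89038325°, h=824.2455 m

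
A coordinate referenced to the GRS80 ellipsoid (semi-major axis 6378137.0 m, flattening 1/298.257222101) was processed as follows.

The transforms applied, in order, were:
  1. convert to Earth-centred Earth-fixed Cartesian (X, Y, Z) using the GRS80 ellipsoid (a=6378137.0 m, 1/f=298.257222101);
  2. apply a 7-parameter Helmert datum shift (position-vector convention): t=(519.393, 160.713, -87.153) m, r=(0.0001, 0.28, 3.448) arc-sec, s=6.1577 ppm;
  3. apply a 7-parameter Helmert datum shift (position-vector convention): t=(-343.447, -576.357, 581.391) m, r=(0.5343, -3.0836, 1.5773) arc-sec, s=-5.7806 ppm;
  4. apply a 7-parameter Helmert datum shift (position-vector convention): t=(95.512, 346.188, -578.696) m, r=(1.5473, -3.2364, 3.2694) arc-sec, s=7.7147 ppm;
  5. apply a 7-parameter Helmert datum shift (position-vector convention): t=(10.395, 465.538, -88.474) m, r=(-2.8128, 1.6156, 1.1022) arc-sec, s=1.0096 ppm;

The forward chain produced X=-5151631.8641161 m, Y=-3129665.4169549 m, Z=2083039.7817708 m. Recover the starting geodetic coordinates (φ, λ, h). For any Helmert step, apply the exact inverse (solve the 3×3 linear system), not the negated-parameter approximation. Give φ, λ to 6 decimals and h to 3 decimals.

φ=19.183975°, λ=-148.721424°, h=2127.485 m

start: X=-5151631.8641, Y=-3129665.4170, Z=2083039.7818 m
→ Helmert⁻¹: X=-5151670.1000, Y=-3130128.6724, Z=2083043.1164
→ Helmert⁻¹: X=-5151742.7911, Y=-3130353.4212, Z=2083710.0539
→ Helmert⁻¹: X=-5151421.9120, Y=-3129750.3672, Z=2083225.8241
→ Helmert⁻¹: X=-5151964.7281, Y=-3129805.6841, Z=2083293.1566
→ geod (Bowring, a=6378137.000): φ=19.18397500°, λ=-148.72142400°, h=2127.4850 m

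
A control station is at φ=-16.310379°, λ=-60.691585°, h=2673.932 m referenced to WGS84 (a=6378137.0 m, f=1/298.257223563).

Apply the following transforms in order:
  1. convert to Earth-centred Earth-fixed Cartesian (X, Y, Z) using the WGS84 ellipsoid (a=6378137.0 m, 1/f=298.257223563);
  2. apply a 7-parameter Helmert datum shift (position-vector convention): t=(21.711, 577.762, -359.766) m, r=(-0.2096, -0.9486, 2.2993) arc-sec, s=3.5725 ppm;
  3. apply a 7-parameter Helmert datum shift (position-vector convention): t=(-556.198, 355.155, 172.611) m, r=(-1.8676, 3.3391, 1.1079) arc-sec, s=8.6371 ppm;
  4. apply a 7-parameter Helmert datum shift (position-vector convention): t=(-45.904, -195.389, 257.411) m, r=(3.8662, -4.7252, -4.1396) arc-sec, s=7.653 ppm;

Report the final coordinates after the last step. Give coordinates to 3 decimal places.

start: φ=-16.310379°, λ=-60.691585°, h=2673.932 m
→ ECEF (a=6378137.000, f=1/298.257223563): X=2998559.5227, Y=-5341531.8516, Z=-1780469.2494
→ Helmert 7p (PV): X=2998659.6783, Y=-5340941.5554, Z=-1780816.1579
→ Helmert 7p (PV): X=2998129.2390, Y=-5340632.5483, Z=-1780659.1127
→ Helmert 7p (PV): X=2998039.8883, Y=-5340895.6034, Z=-1780446.7510

X=2998039.888 m, Y=-5340895.603 m, Z=-1780446.751 m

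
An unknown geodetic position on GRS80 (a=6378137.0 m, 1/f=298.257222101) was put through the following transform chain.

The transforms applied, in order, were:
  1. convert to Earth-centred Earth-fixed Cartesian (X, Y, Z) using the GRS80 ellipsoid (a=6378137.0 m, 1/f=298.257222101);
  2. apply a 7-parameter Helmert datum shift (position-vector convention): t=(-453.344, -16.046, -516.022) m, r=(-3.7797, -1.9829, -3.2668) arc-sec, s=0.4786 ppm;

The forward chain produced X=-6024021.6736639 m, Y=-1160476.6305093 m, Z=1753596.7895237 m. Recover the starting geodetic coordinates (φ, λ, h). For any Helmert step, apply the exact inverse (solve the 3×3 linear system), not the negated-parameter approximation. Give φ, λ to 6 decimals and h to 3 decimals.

φ=16.060188°, λ=-169.094144°, h=3684.260 m

start: X=-6024021.6737, Y=-1160476.6305, Z=1753596.7895 m
→ Helmert⁻¹: X=-6023530.2022, Y=-1160587.5730, Z=1754148.6112
→ geod (Bowring, a=6378137.000): φ=16.06018800°, λ=-169.09414400°, h=3684.2600 m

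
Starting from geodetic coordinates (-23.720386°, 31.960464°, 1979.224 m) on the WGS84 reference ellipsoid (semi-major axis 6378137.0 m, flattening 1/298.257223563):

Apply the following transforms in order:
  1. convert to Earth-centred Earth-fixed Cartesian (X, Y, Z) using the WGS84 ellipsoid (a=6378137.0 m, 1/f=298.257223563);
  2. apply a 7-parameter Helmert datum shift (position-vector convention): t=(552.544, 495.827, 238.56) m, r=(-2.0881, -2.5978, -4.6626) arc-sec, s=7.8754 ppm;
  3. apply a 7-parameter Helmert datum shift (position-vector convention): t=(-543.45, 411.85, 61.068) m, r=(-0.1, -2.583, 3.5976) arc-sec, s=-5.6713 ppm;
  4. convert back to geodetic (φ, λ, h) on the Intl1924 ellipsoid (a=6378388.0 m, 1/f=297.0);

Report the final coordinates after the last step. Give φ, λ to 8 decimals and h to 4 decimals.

φ=-23.71583982°, λ=31.96711266°, h=2083.2290 m

start: φ=-23.720386°, λ=31.960464°, h=1979.224 m
→ ECEF (a=6378137.000, f=1/298.257223563): X=4958371.8233, Y=3093579.2532, Z=-2550757.4118
→ Helmert 7p (PV): X=4959065.4728, Y=3093961.5364, Z=-2550507.8092
→ Helmert 7p (PV): X=4958471.8741, Y=3094441.0969, Z=-2550371.6757
→ geod (Bowring, a=6378388.000): φ=-23.71583982°, λ=31.96711266°, h=2083.2290 m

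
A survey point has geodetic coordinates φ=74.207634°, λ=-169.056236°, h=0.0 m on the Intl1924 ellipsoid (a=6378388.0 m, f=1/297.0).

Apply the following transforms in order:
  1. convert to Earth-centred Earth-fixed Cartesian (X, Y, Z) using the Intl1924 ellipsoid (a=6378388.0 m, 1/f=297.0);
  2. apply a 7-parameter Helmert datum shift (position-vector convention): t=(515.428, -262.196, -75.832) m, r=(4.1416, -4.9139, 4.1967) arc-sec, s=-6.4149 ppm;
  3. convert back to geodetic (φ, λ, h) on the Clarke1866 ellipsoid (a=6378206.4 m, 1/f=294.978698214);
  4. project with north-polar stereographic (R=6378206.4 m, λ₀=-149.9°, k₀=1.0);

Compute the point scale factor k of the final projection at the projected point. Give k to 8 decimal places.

start: φ=74.207634°, λ=-169.056236°, h=0.000 m
→ ECEF (a=6378388.000, f=1/297.0): X=-1709651.7497, Y=-330581.5362, Z=6115432.9911
→ Helmert 7p (PV): X=-1709264.3171, Y=-330999.1874, Z=6115270.5622
→ geod (Bowring, a=6378206.400): φ=74.21052282°, λ=-169.04032077°, h=79.0420 m
→ into stereo (λ₀=-149.9°): φ=74.21052282°, λ−λ₀=-19.14032077°
scale k = 1.01922878

1.01922878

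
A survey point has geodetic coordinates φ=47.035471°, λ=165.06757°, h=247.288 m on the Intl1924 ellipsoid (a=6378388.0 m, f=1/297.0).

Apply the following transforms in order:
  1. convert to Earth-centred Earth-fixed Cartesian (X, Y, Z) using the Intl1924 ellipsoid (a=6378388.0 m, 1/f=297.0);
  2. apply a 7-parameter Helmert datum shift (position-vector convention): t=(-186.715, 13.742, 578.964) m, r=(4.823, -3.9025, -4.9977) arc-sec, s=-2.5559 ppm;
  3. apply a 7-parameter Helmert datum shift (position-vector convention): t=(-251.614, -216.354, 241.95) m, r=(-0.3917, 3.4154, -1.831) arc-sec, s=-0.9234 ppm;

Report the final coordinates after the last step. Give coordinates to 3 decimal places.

start: φ=47.035471°, λ=165.067570°, h=247.288 m
→ ECEF (a=6378388.000, f=1/297.0): X=-4208103.2957, Y=1122240.5559, Z=4644720.0145
→ Helmert 7p (PV): X=-4208339.9411, Y=1122244.7845, Z=4645233.7314
→ Helmert 7p (PV): X=-4208500.7898, Y=1122073.5728, Z=4645538.9438

X=-4208500.790 m, Y=1122073.573 m, Z=4645538.944 m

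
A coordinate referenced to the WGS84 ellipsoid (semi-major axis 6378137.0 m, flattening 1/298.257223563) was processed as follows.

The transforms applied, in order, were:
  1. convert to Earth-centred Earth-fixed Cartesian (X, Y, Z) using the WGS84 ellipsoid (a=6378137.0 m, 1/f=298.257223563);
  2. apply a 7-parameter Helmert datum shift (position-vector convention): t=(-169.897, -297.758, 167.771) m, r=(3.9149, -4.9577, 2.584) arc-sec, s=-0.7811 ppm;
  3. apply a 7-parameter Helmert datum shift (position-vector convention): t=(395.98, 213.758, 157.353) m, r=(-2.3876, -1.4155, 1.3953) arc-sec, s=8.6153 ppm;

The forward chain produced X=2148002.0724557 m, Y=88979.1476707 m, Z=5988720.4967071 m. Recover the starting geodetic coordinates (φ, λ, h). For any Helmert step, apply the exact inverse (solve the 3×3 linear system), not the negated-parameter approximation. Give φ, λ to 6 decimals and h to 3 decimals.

start: X=2148002.0725, Y=88979.1477, Z=5988720.4967 m
→ Helmert⁻¹: X=2147629.2865, Y=88680.7777, Z=5988497.8392
→ Helmert⁻¹: X=2147945.9089, Y=89065.3541, Z=5988281.4281
→ geod (Bowring, a=6378137.000): φ=70.37388100°, λ=2.37443000°, h=3294.5310 m

φ=70.373881°, λ=2.374430°, h=3294.531 m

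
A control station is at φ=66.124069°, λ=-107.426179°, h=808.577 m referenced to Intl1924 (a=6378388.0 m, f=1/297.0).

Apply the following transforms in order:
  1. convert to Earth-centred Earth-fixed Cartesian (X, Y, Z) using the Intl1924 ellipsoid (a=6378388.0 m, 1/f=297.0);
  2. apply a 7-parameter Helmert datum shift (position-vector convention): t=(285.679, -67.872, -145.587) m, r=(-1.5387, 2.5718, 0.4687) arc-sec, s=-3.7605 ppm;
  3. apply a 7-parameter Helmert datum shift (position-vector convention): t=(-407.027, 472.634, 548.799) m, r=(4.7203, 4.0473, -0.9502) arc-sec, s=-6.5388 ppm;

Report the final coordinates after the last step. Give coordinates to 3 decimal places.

start: φ=66.124069°, λ=-107.426179°, h=808.577 m
→ ECEF (a=6378388.000, f=1/297.0): X=-775439.5484, Y=-2470474.3485, Z=5810432.6028
→ Helmert 7p (PV): X=-775072.8930, Y=-2470491.3477, Z=5810293.2634
→ Helmert 7p (PV): X=-775372.2246, Y=-2470131.9548, Z=5810762.7424

X=-775372.225 m, Y=-2470131.955 m, Z=5810762.742 m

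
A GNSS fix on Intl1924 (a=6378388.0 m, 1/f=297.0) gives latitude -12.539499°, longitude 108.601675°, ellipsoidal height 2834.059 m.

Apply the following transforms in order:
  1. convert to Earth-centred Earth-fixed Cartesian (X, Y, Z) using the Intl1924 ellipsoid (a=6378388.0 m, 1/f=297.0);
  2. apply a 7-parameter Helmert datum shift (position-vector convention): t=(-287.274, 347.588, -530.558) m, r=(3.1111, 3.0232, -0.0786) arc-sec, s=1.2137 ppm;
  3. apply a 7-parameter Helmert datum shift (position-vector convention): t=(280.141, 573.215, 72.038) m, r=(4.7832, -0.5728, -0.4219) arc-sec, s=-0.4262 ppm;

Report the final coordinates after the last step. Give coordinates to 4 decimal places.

start: φ=-12.539499°, λ=108.601675°, h=2834.059 m
→ ECEF (a=6378388.000, f=1/297.0): X=-1987287.4374, Y=5904534.1225, Z=-1376352.0215
→ Helmert 7p (PV): X=-1987595.0464, Y=5904910.3937, Z=-1376766.0640
→ Helmert 7p (PV): X=-1987298.1569, Y=5905517.0842, Z=-1376562.0263

X=-1987298.1569 m, Y=5905517.0842 m, Z=-1376562.0263 m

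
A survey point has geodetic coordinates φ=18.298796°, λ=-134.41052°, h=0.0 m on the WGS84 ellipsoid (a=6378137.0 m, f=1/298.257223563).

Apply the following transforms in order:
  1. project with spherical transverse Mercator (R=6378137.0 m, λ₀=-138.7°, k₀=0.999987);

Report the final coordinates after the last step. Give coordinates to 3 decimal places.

E=453690.806 m, N=2042325.330 m

start: φ=18.298796°, λ=-134.410520°, h=0.000 m
→ tm (R=6378137.0, λ₀=-138.7°): E=453690.8061, N=2042325.3296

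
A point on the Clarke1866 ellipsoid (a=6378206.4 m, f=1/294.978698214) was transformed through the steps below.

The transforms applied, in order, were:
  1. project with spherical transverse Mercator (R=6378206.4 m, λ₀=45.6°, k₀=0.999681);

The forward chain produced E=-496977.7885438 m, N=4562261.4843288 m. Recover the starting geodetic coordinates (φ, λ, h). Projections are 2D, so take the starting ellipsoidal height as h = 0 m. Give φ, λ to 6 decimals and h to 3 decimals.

start: E=-496977.7885, N=4562261.4843 m
→ tm⁻¹: φ=40.84540900°, λ=39.69807100°

φ=40.845409°, λ=39.698071°, h=0.000 m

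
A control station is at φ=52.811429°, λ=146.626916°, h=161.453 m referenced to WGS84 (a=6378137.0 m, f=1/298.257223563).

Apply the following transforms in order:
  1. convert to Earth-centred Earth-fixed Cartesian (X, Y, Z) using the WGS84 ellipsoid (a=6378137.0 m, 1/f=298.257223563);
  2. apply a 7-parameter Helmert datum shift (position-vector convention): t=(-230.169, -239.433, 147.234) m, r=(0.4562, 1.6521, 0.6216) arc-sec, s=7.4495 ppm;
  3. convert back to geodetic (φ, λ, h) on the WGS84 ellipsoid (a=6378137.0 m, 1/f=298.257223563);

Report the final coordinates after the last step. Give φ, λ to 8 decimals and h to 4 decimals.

φ=52.81224619°, λ=146.63173961°, h=362.9054 m

start: φ=52.811429°, λ=146.626916°, h=161.453 m
→ ECEF (a=6378137.000, f=1/298.257223563): X=-3226446.7414, Y=2125275.6262, Z=5058015.4636
→ Helmert 7p (PV): X=-3226666.8376, Y=2125031.1151, Z=5058230.9206
→ geod (Bowring, a=6378137.000): φ=52.81224619°, λ=146.63173961°, h=362.9054 m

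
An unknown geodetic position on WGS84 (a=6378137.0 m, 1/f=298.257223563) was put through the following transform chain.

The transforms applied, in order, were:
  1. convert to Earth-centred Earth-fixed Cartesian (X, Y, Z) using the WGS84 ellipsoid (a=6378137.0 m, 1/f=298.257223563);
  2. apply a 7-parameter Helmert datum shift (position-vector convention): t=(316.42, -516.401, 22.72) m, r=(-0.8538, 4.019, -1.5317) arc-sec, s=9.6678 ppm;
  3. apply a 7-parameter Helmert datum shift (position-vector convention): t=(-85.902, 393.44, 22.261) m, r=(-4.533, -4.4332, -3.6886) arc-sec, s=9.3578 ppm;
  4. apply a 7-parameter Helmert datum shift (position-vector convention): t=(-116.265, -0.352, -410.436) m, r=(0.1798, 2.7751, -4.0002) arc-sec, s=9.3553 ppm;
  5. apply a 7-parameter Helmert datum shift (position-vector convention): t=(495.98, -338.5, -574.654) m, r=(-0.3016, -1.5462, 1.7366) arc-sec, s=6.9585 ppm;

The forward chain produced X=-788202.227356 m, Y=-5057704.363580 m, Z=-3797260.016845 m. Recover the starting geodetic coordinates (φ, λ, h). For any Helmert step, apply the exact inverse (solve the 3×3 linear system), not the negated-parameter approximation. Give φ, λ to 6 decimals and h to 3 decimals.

start: X=-788202.2274, Y=-5057704.3636, Z=-3797260.0168 m
→ Helmert⁻¹: X=-788763.7587, Y=-5057318.4799, Z=-3796660.4259
→ Helmert⁻¹: X=-788490.9625, Y=-5057289.4163, Z=-3796220.6751
→ Helmert⁻¹: X=-788388.8322, Y=-5057566.1968, Z=-3796301.6155
→ Helmert⁻¹: X=-788586.1045, Y=-5056991.0474, Z=-3796323.9317
→ geod (Bowring, a=6378137.000): φ=-36.75021200°, λ=-98.86330800°, h=1847.6180 m

φ=-36.750212°, λ=-98.863308°, h=1847.618 m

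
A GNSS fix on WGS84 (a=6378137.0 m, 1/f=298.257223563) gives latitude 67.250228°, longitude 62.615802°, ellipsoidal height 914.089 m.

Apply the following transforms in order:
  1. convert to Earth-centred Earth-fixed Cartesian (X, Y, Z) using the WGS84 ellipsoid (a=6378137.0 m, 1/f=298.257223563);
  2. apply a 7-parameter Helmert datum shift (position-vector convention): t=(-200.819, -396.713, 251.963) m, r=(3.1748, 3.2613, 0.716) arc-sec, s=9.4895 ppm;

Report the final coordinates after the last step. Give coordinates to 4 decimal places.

start: φ=67.250228°, λ=62.615802°, h=914.089 m
→ ECEF (a=6378137.000, f=1/298.257223563): X=1137871.8095, Y=2196659.8417, Z=5860104.0588
→ Helmert 7p (PV): X=1137766.8194, Y=2196197.7250, Z=5860427.4509

X=1137766.8194 m, Y=2196197.7250 m, Z=5860427.4509 m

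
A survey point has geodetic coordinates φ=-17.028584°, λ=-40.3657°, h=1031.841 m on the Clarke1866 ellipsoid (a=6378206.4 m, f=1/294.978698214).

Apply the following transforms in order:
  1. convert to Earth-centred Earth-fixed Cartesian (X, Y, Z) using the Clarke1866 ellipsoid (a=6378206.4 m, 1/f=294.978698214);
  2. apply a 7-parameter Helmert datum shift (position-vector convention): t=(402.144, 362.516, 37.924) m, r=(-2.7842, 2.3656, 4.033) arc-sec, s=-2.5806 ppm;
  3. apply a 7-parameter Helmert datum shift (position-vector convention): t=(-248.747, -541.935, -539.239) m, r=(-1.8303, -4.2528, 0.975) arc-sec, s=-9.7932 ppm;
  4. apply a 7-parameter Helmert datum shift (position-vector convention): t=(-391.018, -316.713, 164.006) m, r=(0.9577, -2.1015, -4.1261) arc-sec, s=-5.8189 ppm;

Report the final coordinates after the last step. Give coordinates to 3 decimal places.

start: φ=-17.028584°, λ=-40.365700°, h=1031.841 m
→ ECEF (a=6378206.400, f=1/294.978698214): X=4648767.1435, Y=-3951614.6722, Z=-1856047.8284
→ Helmert 7p (PV): X=4649213.2683, Y=-3951176.1169, Z=-1856005.0906
→ Helmert 7p (PV): X=4648975.9344, Y=-3951673.8501, Z=-1856395.2355
→ Helmert 7p (PV): X=4648497.7296, Y=-3952051.9465, Z=-1856191.4099

X=4648497.730 m, Y=-3952051.946 m, Z=-1856191.410 m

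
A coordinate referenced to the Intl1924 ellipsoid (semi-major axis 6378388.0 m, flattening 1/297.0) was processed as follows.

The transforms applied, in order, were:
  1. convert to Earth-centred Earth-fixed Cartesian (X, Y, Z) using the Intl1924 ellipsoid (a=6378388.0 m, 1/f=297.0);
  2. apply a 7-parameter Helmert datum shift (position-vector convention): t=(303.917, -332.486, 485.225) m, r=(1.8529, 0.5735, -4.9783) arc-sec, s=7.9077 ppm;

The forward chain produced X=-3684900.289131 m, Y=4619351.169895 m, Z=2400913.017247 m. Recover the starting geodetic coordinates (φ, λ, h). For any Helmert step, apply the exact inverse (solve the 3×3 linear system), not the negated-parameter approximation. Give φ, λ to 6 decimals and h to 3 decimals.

start: X=-3684900.2891, Y=4619351.1699, Z=2400913.0172 m
→ Helmert⁻¹: X=-3685293.2346, Y=4619579.7415, Z=2400357.0657
→ geod (Bowring, a=6378388.000): φ=22.24140300°, λ=128.58129300°, h=3037.7680 m

φ=22.241403°, λ=128.581293°, h=3037.768 m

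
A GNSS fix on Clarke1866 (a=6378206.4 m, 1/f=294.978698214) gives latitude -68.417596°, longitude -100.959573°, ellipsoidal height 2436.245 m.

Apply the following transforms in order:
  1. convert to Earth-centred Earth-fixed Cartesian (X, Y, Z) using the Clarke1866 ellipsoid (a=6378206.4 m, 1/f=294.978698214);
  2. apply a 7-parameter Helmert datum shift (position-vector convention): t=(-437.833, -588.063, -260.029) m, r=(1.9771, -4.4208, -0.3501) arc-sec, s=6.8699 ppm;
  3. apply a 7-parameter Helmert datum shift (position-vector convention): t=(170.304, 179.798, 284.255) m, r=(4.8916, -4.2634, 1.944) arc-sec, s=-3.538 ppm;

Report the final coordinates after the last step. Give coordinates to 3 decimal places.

start: φ=-68.417596°, λ=-100.959573°, h=2436.245 m
→ ECEF (a=6378206.400, f=1/294.978698214): X=-447523.4275, Y=-2311012.9971, Z=-5910462.6634
→ Helmert 7p (PV): X=-447841.5799, Y=-2311559.5233, Z=-5910795.0401
→ Helmert 7p (PV): X=-447525.7325, Y=-2311235.5929, Z=-5910553.9482

X=-447525.733 m, Y=-2311235.593 m, Z=-5910553.948 m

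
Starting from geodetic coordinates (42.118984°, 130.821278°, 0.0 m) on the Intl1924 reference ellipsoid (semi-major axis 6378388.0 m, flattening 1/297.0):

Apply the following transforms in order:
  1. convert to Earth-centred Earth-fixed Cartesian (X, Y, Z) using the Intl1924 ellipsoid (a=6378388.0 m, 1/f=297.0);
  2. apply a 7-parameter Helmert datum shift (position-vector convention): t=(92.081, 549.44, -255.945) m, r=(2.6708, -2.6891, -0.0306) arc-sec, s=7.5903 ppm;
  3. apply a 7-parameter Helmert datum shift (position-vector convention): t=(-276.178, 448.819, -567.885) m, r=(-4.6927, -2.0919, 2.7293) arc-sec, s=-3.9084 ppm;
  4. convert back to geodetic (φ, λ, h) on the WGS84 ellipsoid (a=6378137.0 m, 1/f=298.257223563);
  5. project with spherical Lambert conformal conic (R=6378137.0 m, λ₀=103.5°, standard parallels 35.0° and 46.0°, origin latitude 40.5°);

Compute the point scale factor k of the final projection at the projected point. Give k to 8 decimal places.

0.99575072

start: φ=42.118984°, λ=130.821278°, h=0.000 m
→ ECEF (a=6378388.000, f=1/297.0): X=-3097475.3494, Y=3585766.6857, Z=4255489.5284
→ Helmert 7p (PV): X=-3097461.7270, Y=3586288.7000, Z=4255271.9317
→ Helmert 7p (PV): X=-3097816.4086, Y=3586779.3275, Z=4254574.4108
→ geod (Bowring, a=6378137.000): φ=42.10608214°, λ=130.81639548°, h=330.2029 m
→ into lcc (λ₀=103.5°): φ=42.10608214°, λ−λ₀=27.31639548°
scale k = 0.99575072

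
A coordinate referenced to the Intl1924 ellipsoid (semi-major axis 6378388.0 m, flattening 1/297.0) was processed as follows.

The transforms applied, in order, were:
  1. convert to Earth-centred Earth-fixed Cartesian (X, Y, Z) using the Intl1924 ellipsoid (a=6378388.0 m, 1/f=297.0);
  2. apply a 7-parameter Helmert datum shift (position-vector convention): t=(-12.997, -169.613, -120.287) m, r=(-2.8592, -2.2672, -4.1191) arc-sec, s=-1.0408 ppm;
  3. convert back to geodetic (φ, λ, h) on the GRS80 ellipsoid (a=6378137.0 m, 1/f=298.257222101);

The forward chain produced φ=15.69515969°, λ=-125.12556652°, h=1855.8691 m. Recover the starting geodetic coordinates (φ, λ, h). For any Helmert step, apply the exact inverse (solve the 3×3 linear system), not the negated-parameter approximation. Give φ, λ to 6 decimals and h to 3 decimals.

start: φ=15.695160°, λ=-125.125567°, h=1855.869 m
→ ECEF (a=6378137.000, f=1/298.257222101): X=-3534854.5256, Y=-5024821.6287, Z=1714779.4655
→ Helmert⁻¹: X=-3534726.0143, Y=-5024751.6049, Z=1714870.7379
→ geod (Bowring, a=6378388.000): φ=15.69670300°, λ=-125.12496200°, h=1509.9070 m

φ=15.696703°, λ=-125.124962°, h=1509.907 m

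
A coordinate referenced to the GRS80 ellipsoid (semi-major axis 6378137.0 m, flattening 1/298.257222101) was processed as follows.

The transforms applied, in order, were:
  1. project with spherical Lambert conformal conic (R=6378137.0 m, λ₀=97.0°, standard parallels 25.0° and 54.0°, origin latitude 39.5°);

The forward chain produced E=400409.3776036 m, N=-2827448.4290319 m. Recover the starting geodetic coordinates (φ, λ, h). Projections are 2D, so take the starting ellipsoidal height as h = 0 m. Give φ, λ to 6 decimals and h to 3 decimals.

φ=14.047257°, λ=100.483454°, h=0.000 m

start: E=400409.3776, N=-2827448.4290 m
→ lcc⁻¹: φ=14.04725700°, λ=100.48345400°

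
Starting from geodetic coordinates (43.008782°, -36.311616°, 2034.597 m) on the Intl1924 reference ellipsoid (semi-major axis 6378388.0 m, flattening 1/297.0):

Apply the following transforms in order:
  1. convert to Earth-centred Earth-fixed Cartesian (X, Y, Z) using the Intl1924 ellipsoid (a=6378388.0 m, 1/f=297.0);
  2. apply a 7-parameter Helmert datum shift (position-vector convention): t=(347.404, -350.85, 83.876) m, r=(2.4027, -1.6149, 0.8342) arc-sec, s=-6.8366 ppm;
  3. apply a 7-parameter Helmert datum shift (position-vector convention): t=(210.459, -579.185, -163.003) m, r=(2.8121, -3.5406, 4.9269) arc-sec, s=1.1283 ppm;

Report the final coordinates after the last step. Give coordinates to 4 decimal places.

X=3766039.5929 m, Y=-2768153.8677 m, Z=4329598.9925 m

start: φ=43.008782°, λ=-36.311616°, h=2034.597 m
→ ECEF (a=6378388.000, f=1/297.0): X=3765534.1442, Y=-2767235.3457, Z=4329678.6779
→ Helmert 7p (PV): X=3765833.0983, Y=-2767602.4827, Z=4329730.2005
→ Helmert 7p (PV): X=3766039.5929, Y=-2768153.8677, Z=4329598.9925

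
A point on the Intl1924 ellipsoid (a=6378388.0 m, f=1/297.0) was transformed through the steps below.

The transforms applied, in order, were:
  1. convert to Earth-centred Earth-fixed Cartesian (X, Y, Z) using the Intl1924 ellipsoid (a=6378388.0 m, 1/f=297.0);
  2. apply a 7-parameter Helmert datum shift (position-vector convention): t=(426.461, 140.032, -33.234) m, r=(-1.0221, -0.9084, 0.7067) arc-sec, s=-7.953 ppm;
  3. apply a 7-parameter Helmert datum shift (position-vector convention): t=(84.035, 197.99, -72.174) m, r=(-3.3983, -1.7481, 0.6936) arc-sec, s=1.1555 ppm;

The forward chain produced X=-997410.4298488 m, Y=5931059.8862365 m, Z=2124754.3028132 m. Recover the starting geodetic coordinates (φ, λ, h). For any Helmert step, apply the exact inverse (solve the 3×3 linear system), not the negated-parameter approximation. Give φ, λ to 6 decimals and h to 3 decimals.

φ=19.582006°, λ=99.550715°, h=2477.212 m

start: X=-997410.4298, Y=5931059.8862, Z=2124754.3028 m
→ Helmert⁻¹: X=-997455.3600, Y=5930823.3881, Z=2124930.1879
→ Helmert⁻¹: X=-997860.0789, Y=5930723.4120, Z=2125014.1049
→ geod (Bowring, a=6378388.000): φ=19.58200600°, λ=99.55071500°, h=2477.2120 m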